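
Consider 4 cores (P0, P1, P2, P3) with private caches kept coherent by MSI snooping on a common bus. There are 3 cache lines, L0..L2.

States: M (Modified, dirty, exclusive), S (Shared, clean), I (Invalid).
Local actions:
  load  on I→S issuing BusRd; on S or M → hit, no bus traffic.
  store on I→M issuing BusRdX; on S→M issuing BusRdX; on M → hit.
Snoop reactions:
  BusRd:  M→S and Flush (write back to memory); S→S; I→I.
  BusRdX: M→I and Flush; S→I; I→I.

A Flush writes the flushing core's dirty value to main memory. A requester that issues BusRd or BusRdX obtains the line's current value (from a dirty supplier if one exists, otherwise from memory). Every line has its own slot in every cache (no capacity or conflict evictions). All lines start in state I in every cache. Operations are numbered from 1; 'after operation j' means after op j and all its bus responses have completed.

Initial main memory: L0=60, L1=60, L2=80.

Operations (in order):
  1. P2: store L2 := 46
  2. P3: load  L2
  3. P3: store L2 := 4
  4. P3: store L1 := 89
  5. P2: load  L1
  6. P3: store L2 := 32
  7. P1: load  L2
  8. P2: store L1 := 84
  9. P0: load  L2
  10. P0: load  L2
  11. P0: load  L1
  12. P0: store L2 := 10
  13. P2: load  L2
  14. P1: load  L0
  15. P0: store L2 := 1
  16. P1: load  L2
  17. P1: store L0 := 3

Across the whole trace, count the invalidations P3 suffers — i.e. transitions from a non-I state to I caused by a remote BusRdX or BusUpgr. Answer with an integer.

step 1: P2: store L2 := 46  ⟶  IIMI  (L2)  txn=BusRdX  M[L2]=80
step 2: P3: load  L2  ⟶  IISS  (L2)  txn=BusRd+Flush  M[L2]=46
step 3: P3: store L2 := 4  ⟶  IIIM  (L2)  txn=BusRdX  M[L2]=46
step 4: P3: store L1 := 89  ⟶  IIIM  (L1)  txn=BusRdX  M[L1]=60
step 5: P2: load  L1  ⟶  IISS  (L1)  txn=BusRd+Flush  M[L1]=89
step 6: P3: store L2 := 32  ⟶  IIIM  (L2)  txn=∅  M[L2]=46
step 7: P1: load  L2  ⟶  ISIS  (L2)  txn=BusRd+Flush  M[L2]=32
step 8: P2: store L1 := 84  ⟶  IIMI  (L1)  txn=BusRdX  M[L1]=89
step 9: P0: load  L2  ⟶  SSIS  (L2)  txn=BusRd  M[L2]=32
step 10: P0: load  L2  ⟶  SSIS  (L2)  txn=∅  M[L2]=32
step 11: P0: load  L1  ⟶  SISI  (L1)  txn=BusRd+Flush  M[L1]=84
step 12: P0: store L2 := 10  ⟶  MIII  (L2)  txn=BusRdX  M[L2]=32
step 13: P2: load  L2  ⟶  SISI  (L2)  txn=BusRd+Flush  M[L2]=10
step 14: P1: load  L0  ⟶  ISII  (L0)  txn=BusRd  M[L0]=60
step 15: P0: store L2 := 1  ⟶  MIII  (L2)  txn=BusRdX  M[L2]=10
step 16: P1: load  L2  ⟶  SSII  (L2)  txn=BusRd+Flush  M[L2]=1
step 17: P1: store L0 := 3  ⟶  IMII  (L0)  txn=BusRdX  M[L0]=60

invalidations = 2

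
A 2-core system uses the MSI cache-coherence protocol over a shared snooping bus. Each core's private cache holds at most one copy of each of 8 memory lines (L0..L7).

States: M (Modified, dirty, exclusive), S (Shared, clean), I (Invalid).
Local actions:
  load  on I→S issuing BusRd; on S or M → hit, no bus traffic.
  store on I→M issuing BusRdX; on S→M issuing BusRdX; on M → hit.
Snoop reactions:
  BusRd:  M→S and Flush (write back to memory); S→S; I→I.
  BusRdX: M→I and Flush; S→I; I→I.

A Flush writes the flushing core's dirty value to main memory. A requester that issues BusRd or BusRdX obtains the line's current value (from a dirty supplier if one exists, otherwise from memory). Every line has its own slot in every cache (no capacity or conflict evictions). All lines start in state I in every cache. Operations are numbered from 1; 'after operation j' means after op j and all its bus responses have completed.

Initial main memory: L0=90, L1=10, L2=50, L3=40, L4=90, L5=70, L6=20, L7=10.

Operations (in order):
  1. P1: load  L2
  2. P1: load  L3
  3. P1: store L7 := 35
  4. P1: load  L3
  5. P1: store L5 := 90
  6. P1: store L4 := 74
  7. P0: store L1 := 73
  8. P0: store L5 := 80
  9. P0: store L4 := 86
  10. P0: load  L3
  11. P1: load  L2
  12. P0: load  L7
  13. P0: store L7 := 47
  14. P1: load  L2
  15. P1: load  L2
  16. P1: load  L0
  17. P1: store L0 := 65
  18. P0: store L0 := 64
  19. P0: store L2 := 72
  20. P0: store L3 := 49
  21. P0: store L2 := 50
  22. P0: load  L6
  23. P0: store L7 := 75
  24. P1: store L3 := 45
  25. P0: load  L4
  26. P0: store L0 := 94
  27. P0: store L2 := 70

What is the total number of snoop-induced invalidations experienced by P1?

1. P1: load  L2  bus=[BusRd]  L2: P0=I P1=S  mem[L2]=50
2. P1: load  L3  bus=[BusRd]  L3: P0=I P1=S  mem[L3]=40
3. P1: store L7 := 35  bus=[BusRdX]  L7: P0=I P1=M  mem[L7]=10
4. P1: load  L3  bus=[-]  L3: P0=I P1=S  mem[L3]=40
5. P1: store L5 := 90  bus=[BusRdX]  L5: P0=I P1=M  mem[L5]=70
6. P1: store L4 := 74  bus=[BusRdX]  L4: P0=I P1=M  mem[L4]=90
7. P0: store L1 := 73  bus=[BusRdX]  L1: P0=M P1=I  mem[L1]=10
8. P0: store L5 := 80  bus=[BusRdX,Flush]  L5: P0=M P1=I  mem[L5]=90
9. P0: store L4 := 86  bus=[BusRdX,Flush]  L4: P0=M P1=I  mem[L4]=74
10. P0: load  L3  bus=[BusRd]  L3: P0=S P1=S  mem[L3]=40
11. P1: load  L2  bus=[-]  L2: P0=I P1=S  mem[L2]=50
12. P0: load  L7  bus=[BusRd,Flush]  L7: P0=S P1=S  mem[L7]=35
13. P0: store L7 := 47  bus=[BusRdX]  L7: P0=M P1=I  mem[L7]=35
14. P1: load  L2  bus=[-]  L2: P0=I P1=S  mem[L2]=50
15. P1: load  L2  bus=[-]  L2: P0=I P1=S  mem[L2]=50
16. P1: load  L0  bus=[BusRd]  L0: P0=I P1=S  mem[L0]=90
17. P1: store L0 := 65  bus=[BusRdX]  L0: P0=I P1=M  mem[L0]=90
18. P0: store L0 := 64  bus=[BusRdX,Flush]  L0: P0=M P1=I  mem[L0]=65
19. P0: store L2 := 72  bus=[BusRdX]  L2: P0=M P1=I  mem[L2]=50
20. P0: store L3 := 49  bus=[BusRdX]  L3: P0=M P1=I  mem[L3]=40
21. P0: store L2 := 50  bus=[-]  L2: P0=M P1=I  mem[L2]=50
22. P0: load  L6  bus=[BusRd]  L6: P0=S P1=I  mem[L6]=20
23. P0: store L7 := 75  bus=[-]  L7: P0=M P1=I  mem[L7]=35
24. P1: store L3 := 45  bus=[BusRdX,Flush]  L3: P0=I P1=M  mem[L3]=49
25. P0: load  L4  bus=[-]  L4: P0=M P1=I  mem[L4]=74
26. P0: store L0 := 94  bus=[-]  L0: P0=M P1=I  mem[L0]=65
27. P0: store L2 := 70  bus=[-]  L2: P0=M P1=I  mem[L2]=50

invalidations = 6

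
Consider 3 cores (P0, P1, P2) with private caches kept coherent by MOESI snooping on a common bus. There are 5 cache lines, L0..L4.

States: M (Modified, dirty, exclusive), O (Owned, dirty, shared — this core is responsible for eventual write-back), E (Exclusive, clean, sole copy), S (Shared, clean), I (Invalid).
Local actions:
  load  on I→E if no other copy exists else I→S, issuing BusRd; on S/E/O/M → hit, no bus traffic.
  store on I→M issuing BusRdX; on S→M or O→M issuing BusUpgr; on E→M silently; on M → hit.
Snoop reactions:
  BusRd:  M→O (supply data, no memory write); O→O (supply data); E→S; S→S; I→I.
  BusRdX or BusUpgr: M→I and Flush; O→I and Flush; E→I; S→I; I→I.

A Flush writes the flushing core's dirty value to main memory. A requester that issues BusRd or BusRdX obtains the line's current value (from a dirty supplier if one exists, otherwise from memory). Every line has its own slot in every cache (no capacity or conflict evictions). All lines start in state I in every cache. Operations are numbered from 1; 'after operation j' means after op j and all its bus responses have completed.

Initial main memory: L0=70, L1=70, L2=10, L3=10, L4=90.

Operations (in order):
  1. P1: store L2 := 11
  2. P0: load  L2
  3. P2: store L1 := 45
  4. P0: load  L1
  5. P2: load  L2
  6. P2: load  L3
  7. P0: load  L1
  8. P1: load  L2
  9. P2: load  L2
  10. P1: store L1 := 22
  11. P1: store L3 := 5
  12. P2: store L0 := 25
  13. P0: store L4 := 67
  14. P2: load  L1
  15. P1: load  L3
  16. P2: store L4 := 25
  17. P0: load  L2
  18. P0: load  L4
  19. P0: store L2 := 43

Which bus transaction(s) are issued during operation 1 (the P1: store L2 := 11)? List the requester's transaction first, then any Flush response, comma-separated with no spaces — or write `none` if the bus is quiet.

bus = BusRdX

[1] P1: store L2 := 11 | P0:I, P1:M(11), P2:I | bus: BusRdX
[2] P0: load  L2 | P0:S(11), P1:O(11), P2:I | bus: BusRd
[3] P2: store L1 := 45 | P0:I, P1:I, P2:M(45) | bus: BusRdX
[4] P0: load  L1 | P0:S(45), P1:I, P2:O(45) | bus: BusRd
[5] P2: load  L2 | P0:S(11), P1:O(11), P2:S(11) | bus: BusRd
[6] P2: load  L3 | P0:I, P1:I, P2:E(10) | bus: BusRd
[7] P0: load  L1 | P0:S(45), P1:I, P2:O(45) | bus: none
[8] P1: load  L2 | P0:S(11), P1:O(11), P2:S(11) | bus: none
[9] P2: load  L2 | P0:S(11), P1:O(11), P2:S(11) | bus: none
[10] P1: store L1 := 22 | P0:I, P1:M(22), P2:I | bus: BusRdX,Flush
[11] P1: store L3 := 5 | P0:I, P1:M(5), P2:I | bus: BusRdX
[12] P2: store L0 := 25 | P0:I, P1:I, P2:M(25) | bus: BusRdX
[13] P0: store L4 := 67 | P0:M(67), P1:I, P2:I | bus: BusRdX
[14] P2: load  L1 | P0:I, P1:O(22), P2:S(22) | bus: BusRd
[15] P1: load  L3 | P0:I, P1:M(5), P2:I | bus: none
[16] P2: store L4 := 25 | P0:I, P1:I, P2:M(25) | bus: BusRdX,Flush
[17] P0: load  L2 | P0:S(11), P1:O(11), P2:S(11) | bus: none
[18] P0: load  L4 | P0:S(25), P1:I, P2:O(25) | bus: BusRd
[19] P0: store L2 := 43 | P0:M(43), P1:I, P2:I | bus: BusUpgr,Flush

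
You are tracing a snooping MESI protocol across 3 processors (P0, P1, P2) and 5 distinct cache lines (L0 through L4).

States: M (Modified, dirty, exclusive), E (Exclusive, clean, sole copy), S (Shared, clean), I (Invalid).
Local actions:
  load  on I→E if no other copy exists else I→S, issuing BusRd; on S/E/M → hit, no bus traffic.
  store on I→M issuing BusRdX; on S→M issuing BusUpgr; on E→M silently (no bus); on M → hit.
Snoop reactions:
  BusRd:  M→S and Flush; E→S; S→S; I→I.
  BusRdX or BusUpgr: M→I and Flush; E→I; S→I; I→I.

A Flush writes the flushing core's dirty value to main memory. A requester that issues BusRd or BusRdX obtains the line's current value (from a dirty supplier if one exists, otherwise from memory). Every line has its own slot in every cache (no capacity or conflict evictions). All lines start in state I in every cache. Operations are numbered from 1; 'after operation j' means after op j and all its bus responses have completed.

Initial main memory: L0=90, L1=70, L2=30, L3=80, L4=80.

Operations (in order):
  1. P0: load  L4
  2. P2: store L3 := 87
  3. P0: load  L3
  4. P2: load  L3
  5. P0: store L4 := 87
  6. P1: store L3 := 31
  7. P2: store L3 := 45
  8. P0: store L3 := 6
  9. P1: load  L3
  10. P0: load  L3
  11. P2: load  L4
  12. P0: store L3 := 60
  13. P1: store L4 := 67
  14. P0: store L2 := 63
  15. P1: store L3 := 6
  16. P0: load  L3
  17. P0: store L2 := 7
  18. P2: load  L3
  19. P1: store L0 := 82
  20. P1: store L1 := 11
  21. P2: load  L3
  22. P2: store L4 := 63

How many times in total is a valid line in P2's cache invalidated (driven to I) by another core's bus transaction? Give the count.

step 1: P0: load  L4  ⟶  EII  (L4)  txn=BusRd  M[L4]=80
step 2: P2: store L3 := 87  ⟶  IIM  (L3)  txn=BusRdX  M[L3]=80
step 3: P0: load  L3  ⟶  SIS  (L3)  txn=BusRd+Flush  M[L3]=87
step 4: P2: load  L3  ⟶  SIS  (L3)  txn=∅  M[L3]=87
step 5: P0: store L4 := 87  ⟶  MII  (L4)  txn=∅  M[L4]=80
step 6: P1: store L3 := 31  ⟶  IMI  (L3)  txn=BusRdX  M[L3]=87
step 7: P2: store L3 := 45  ⟶  IIM  (L3)  txn=BusRdX+Flush  M[L3]=31
step 8: P0: store L3 := 6  ⟶  MII  (L3)  txn=BusRdX+Flush  M[L3]=45
step 9: P1: load  L3  ⟶  SSI  (L3)  txn=BusRd+Flush  M[L3]=6
step 10: P0: load  L3  ⟶  SSI  (L3)  txn=∅  M[L3]=6
step 11: P2: load  L4  ⟶  SIS  (L4)  txn=BusRd+Flush  M[L4]=87
step 12: P0: store L3 := 60  ⟶  MII  (L3)  txn=BusUpgr  M[L3]=6
step 13: P1: store L4 := 67  ⟶  IMI  (L4)  txn=BusRdX  M[L4]=87
step 14: P0: store L2 := 63  ⟶  MII  (L2)  txn=BusRdX  M[L2]=30
step 15: P1: store L3 := 6  ⟶  IMI  (L3)  txn=BusRdX+Flush  M[L3]=60
step 16: P0: load  L3  ⟶  SSI  (L3)  txn=BusRd+Flush  M[L3]=6
step 17: P0: store L2 := 7  ⟶  MII  (L2)  txn=∅  M[L2]=30
step 18: P2: load  L3  ⟶  SSS  (L3)  txn=BusRd  M[L3]=6
step 19: P1: store L0 := 82  ⟶  IMI  (L0)  txn=BusRdX  M[L0]=90
step 20: P1: store L1 := 11  ⟶  IMI  (L1)  txn=BusRdX  M[L1]=70
step 21: P2: load  L3  ⟶  SSS  (L3)  txn=∅  M[L3]=6
step 22: P2: store L4 := 63  ⟶  IIM  (L4)  txn=BusRdX+Flush  M[L4]=67

invalidations = 3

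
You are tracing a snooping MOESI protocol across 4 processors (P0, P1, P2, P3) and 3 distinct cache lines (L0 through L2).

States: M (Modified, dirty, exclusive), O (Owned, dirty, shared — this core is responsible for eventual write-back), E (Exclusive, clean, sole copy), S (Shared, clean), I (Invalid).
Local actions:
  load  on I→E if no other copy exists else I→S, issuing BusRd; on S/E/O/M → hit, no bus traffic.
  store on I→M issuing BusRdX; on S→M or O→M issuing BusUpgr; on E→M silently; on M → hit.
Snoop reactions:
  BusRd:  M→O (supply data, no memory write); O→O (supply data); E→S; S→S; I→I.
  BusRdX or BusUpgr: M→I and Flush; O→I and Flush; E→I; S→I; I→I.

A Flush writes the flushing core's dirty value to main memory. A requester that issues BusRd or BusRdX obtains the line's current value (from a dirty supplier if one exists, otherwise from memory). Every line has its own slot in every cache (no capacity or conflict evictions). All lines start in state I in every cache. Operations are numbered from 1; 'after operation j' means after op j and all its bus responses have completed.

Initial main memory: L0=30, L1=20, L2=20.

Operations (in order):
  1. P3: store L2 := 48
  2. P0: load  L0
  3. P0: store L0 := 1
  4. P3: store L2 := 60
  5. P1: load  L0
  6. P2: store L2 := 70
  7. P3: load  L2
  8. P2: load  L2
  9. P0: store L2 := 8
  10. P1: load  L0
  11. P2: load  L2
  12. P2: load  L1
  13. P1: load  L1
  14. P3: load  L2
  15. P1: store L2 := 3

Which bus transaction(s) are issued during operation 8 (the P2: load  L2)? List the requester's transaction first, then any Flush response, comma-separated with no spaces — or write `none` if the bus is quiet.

[1] P3: store L2 := 48 | P0:I, P1:I, P2:I, P3:M(48) | bus: BusRdX
[2] P0: load  L0 | P0:E(30), P1:I, P2:I, P3:I | bus: BusRd
[3] P0: store L0 := 1 | P0:M(1), P1:I, P2:I, P3:I | bus: none
[4] P3: store L2 := 60 | P0:I, P1:I, P2:I, P3:M(60) | bus: none
[5] P1: load  L0 | P0:O(1), P1:S(1), P2:I, P3:I | bus: BusRd
[6] P2: store L2 := 70 | P0:I, P1:I, P2:M(70), P3:I | bus: BusRdX,Flush
[7] P3: load  L2 | P0:I, P1:I, P2:O(70), P3:S(70) | bus: BusRd
[8] P2: load  L2 | P0:I, P1:I, P2:O(70), P3:S(70) | bus: none
[9] P0: store L2 := 8 | P0:M(8), P1:I, P2:I, P3:I | bus: BusRdX,Flush
[10] P1: load  L0 | P0:O(1), P1:S(1), P2:I, P3:I | bus: none
[11] P2: load  L2 | P0:O(8), P1:I, P2:S(8), P3:I | bus: BusRd
[12] P2: load  L1 | P0:I, P1:I, P2:E(20), P3:I | bus: BusRd
[13] P1: load  L1 | P0:I, P1:S(20), P2:S(20), P3:I | bus: BusRd
[14] P3: load  L2 | P0:O(8), P1:I, P2:S(8), P3:S(8) | bus: BusRd
[15] P1: store L2 := 3 | P0:I, P1:M(3), P2:I, P3:I | bus: BusRdX,Flush

bus = none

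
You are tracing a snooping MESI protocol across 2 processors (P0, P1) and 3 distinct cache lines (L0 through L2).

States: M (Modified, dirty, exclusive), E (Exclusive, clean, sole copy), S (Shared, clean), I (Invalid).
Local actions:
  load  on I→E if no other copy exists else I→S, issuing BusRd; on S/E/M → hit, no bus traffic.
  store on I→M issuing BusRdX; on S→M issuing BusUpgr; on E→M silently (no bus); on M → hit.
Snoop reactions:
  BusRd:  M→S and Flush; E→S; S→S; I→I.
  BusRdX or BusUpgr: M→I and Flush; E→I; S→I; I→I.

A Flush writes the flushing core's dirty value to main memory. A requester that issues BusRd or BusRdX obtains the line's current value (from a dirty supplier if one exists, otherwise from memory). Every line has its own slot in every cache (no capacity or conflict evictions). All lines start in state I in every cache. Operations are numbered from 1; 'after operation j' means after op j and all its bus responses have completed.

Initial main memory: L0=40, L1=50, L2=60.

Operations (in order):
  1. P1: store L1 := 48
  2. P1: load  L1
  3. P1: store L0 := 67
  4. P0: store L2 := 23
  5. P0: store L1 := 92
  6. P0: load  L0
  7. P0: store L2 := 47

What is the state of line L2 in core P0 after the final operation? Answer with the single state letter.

1. P1: store L1 := 48  bus=[BusRdX]  L1: P0=I P1=M  mem[L1]=50
2. P1: load  L1  bus=[-]  L1: P0=I P1=M  mem[L1]=50
3. P1: store L0 := 67  bus=[BusRdX]  L0: P0=I P1=M  mem[L0]=40
4. P0: store L2 := 23  bus=[BusRdX]  L2: P0=M P1=I  mem[L2]=60
5. P0: store L1 := 92  bus=[BusRdX,Flush]  L1: P0=M P1=I  mem[L1]=48
6. P0: load  L0  bus=[BusRd,Flush]  L0: P0=S P1=S  mem[L0]=67
7. P0: store L2 := 47  bus=[-]  L2: P0=M P1=I  mem[L2]=60

state = M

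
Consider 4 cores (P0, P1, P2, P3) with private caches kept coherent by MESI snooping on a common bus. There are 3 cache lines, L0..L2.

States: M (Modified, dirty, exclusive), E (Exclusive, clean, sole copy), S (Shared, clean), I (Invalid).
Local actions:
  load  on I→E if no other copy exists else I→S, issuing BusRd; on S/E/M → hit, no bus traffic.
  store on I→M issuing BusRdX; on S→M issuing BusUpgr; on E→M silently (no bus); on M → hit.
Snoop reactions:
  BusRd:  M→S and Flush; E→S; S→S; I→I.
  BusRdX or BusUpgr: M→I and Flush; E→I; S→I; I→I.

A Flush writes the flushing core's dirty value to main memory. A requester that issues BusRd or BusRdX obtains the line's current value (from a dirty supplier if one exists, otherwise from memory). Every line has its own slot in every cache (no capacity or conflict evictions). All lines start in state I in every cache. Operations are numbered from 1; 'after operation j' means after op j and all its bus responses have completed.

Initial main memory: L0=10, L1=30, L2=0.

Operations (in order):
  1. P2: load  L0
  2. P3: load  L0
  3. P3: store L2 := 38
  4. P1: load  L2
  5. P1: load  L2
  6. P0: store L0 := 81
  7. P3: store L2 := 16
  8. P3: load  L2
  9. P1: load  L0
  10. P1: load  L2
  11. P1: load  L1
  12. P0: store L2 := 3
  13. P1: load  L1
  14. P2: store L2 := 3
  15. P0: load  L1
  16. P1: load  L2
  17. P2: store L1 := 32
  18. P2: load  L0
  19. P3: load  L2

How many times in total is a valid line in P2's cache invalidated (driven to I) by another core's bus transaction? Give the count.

invalidations = 1

  op1 P2: load  L0 → I/I/E/I on L0; bus BusRd; mem=10
  op2 P3: load  L0 → I/I/S/S on L0; bus BusRd; mem=10
  op3 P3: store L2 := 38 → I/I/I/M on L2; bus BusRdX; mem=0
  op4 P1: load  L2 → I/S/I/S on L2; bus BusRd Flush; mem=38
  op5 P1: load  L2 → I/S/I/S on L2; bus (none); mem=38
  op6 P0: store L0 := 81 → M/I/I/I on L0; bus BusRdX; mem=10
  op7 P3: store L2 := 16 → I/I/I/M on L2; bus BusUpgr; mem=38
  op8 P3: load  L2 → I/I/I/M on L2; bus (none); mem=38
  op9 P1: load  L0 → S/S/I/I on L0; bus BusRd Flush; mem=81
  op10 P1: load  L2 → I/S/I/S on L2; bus BusRd Flush; mem=16
  op11 P1: load  L1 → I/E/I/I on L1; bus BusRd; mem=30
  op12 P0: store L2 := 3 → M/I/I/I on L2; bus BusRdX; mem=16
  op13 P1: load  L1 → I/E/I/I on L1; bus (none); mem=30
  op14 P2: store L2 := 3 → I/I/M/I on L2; bus BusRdX Flush; mem=3
  op15 P0: load  L1 → S/S/I/I on L1; bus BusRd; mem=30
  op16 P1: load  L2 → I/S/S/I on L2; bus BusRd Flush; mem=3
  op17 P2: store L1 := 32 → I/I/M/I on L1; bus BusRdX; mem=30
  op18 P2: load  L0 → S/S/S/I on L0; bus BusRd; mem=81
  op19 P3: load  L2 → I/S/S/S on L2; bus BusRd; mem=3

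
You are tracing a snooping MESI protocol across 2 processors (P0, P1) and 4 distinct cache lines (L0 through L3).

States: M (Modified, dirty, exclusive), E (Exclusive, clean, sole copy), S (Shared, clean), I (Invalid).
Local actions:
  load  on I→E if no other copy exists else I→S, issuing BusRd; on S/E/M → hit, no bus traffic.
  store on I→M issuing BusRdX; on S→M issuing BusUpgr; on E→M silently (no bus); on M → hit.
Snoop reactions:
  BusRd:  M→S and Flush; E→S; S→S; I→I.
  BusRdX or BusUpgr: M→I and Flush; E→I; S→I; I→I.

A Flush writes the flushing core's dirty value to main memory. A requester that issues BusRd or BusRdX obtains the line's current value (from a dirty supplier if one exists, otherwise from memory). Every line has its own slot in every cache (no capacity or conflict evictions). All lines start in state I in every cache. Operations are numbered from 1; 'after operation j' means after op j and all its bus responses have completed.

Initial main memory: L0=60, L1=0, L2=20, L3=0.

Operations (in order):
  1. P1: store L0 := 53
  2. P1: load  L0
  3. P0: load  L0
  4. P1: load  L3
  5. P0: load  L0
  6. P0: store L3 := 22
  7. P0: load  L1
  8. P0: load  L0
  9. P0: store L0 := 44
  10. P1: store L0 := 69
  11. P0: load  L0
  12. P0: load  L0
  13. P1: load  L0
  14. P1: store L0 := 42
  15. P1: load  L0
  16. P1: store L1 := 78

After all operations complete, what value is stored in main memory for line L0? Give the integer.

  op1 P1: store L0 := 53 → I/M on L0; bus BusRdX; mem=60
  op2 P1: load  L0 → I/M on L0; bus (none); mem=60
  op3 P0: load  L0 → S/S on L0; bus BusRd Flush; mem=53
  op4 P1: load  L3 → I/E on L3; bus BusRd; mem=0
  op5 P0: load  L0 → S/S on L0; bus (none); mem=53
  op6 P0: store L3 := 22 → M/I on L3; bus BusRdX; mem=0
  op7 P0: load  L1 → E/I on L1; bus BusRd; mem=0
  op8 P0: load  L0 → S/S on L0; bus (none); mem=53
  op9 P0: store L0 := 44 → M/I on L0; bus BusUpgr; mem=53
  op10 P1: store L0 := 69 → I/M on L0; bus BusRdX Flush; mem=44
  op11 P0: load  L0 → S/S on L0; bus BusRd Flush; mem=69
  op12 P0: load  L0 → S/S on L0; bus (none); mem=69
  op13 P1: load  L0 → S/S on L0; bus (none); mem=69
  op14 P1: store L0 := 42 → I/M on L0; bus BusUpgr; mem=69
  op15 P1: load  L0 → I/M on L0; bus (none); mem=69
  op16 P1: store L1 := 78 → I/M on L1; bus BusRdX; mem=0

memory[L0] = 69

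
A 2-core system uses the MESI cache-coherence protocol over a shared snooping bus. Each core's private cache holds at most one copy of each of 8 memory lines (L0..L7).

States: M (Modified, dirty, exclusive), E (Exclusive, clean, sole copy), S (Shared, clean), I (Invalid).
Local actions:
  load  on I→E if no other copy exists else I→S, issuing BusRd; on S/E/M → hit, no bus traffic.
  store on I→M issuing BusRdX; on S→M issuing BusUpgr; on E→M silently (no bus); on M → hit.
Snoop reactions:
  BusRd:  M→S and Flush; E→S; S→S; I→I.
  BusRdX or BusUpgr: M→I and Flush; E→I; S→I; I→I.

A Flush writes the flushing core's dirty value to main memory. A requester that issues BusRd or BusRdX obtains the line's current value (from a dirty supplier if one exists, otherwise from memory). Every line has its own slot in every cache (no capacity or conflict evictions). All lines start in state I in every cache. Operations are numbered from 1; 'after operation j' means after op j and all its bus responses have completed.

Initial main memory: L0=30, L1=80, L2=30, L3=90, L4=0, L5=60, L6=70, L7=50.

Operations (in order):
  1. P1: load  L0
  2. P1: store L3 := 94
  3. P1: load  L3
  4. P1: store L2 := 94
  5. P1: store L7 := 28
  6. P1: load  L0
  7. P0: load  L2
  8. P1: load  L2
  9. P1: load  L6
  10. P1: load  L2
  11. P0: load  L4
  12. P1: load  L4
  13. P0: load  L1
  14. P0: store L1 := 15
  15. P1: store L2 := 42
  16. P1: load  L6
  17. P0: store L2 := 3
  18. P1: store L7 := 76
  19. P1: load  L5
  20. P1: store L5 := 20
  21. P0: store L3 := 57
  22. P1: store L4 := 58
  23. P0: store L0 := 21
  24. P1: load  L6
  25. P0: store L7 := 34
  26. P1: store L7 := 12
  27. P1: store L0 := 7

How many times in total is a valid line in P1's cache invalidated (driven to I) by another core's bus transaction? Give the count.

invalidations = 4

1. P1: load  L0  bus=[BusRd]  L0: P0=I P1=E  mem[L0]=30
2. P1: store L3 := 94  bus=[BusRdX]  L3: P0=I P1=M  mem[L3]=90
3. P1: load  L3  bus=[-]  L3: P0=I P1=M  mem[L3]=90
4. P1: store L2 := 94  bus=[BusRdX]  L2: P0=I P1=M  mem[L2]=30
5. P1: store L7 := 28  bus=[BusRdX]  L7: P0=I P1=M  mem[L7]=50
6. P1: load  L0  bus=[-]  L0: P0=I P1=E  mem[L0]=30
7. P0: load  L2  bus=[BusRd,Flush]  L2: P0=S P1=S  mem[L2]=94
8. P1: load  L2  bus=[-]  L2: P0=S P1=S  mem[L2]=94
9. P1: load  L6  bus=[BusRd]  L6: P0=I P1=E  mem[L6]=70
10. P1: load  L2  bus=[-]  L2: P0=S P1=S  mem[L2]=94
11. P0: load  L4  bus=[BusRd]  L4: P0=E P1=I  mem[L4]=0
12. P1: load  L4  bus=[BusRd]  L4: P0=S P1=S  mem[L4]=0
13. P0: load  L1  bus=[BusRd]  L1: P0=E P1=I  mem[L1]=80
14. P0: store L1 := 15  bus=[-]  L1: P0=M P1=I  mem[L1]=80
15. P1: store L2 := 42  bus=[BusUpgr]  L2: P0=I P1=M  mem[L2]=94
16. P1: load  L6  bus=[-]  L6: P0=I P1=E  mem[L6]=70
17. P0: store L2 := 3  bus=[BusRdX,Flush]  L2: P0=M P1=I  mem[L2]=42
18. P1: store L7 := 76  bus=[-]  L7: P0=I P1=M  mem[L7]=50
19. P1: load  L5  bus=[BusRd]  L5: P0=I P1=E  mem[L5]=60
20. P1: store L5 := 20  bus=[-]  L5: P0=I P1=M  mem[L5]=60
21. P0: store L3 := 57  bus=[BusRdX,Flush]  L3: P0=M P1=I  mem[L3]=94
22. P1: store L4 := 58  bus=[BusUpgr]  L4: P0=I P1=M  mem[L4]=0
23. P0: store L0 := 21  bus=[BusRdX]  L0: P0=M P1=I  mem[L0]=30
24. P1: load  L6  bus=[-]  L6: P0=I P1=E  mem[L6]=70
25. P0: store L7 := 34  bus=[BusRdX,Flush]  L7: P0=M P1=I  mem[L7]=76
26. P1: store L7 := 12  bus=[BusRdX,Flush]  L7: P0=I P1=M  mem[L7]=34
27. P1: store L0 := 7  bus=[BusRdX,Flush]  L0: P0=I P1=M  mem[L0]=21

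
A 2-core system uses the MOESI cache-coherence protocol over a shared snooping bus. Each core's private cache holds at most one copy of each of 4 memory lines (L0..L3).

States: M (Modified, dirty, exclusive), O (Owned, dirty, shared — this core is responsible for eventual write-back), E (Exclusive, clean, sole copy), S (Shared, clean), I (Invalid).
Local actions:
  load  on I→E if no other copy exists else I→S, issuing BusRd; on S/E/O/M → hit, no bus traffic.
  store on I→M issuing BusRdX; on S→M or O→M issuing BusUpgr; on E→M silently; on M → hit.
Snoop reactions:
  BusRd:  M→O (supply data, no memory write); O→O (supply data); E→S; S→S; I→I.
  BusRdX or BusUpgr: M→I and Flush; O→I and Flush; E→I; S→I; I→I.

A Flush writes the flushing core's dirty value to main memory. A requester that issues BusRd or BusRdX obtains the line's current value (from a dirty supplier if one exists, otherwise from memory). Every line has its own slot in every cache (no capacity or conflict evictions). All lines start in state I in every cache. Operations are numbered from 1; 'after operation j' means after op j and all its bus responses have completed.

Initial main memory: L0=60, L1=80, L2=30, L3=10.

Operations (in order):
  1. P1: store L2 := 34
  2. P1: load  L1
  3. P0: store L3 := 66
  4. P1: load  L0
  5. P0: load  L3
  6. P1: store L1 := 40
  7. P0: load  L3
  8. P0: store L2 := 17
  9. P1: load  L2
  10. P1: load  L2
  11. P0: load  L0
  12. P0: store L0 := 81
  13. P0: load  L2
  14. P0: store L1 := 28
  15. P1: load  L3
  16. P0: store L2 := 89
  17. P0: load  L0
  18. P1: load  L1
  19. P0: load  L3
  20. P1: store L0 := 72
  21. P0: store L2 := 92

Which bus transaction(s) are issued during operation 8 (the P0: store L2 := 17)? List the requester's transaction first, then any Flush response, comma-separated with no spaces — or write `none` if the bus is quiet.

step 1: P1: store L2 := 34  ⟶  IM  (L2)  txn=BusRdX  M[L2]=30
step 2: P1: load  L1  ⟶  IE  (L1)  txn=BusRd  M[L1]=80
step 3: P0: store L3 := 66  ⟶  MI  (L3)  txn=BusRdX  M[L3]=10
step 4: P1: load  L0  ⟶  IE  (L0)  txn=BusRd  M[L0]=60
step 5: P0: load  L3  ⟶  MI  (L3)  txn=∅  M[L3]=10
step 6: P1: store L1 := 40  ⟶  IM  (L1)  txn=∅  M[L1]=80
step 7: P0: load  L3  ⟶  MI  (L3)  txn=∅  M[L3]=10
step 8: P0: store L2 := 17  ⟶  MI  (L2)  txn=BusRdX+Flush  M[L2]=34
step 9: P1: load  L2  ⟶  OS  (L2)  txn=BusRd  M[L2]=34
step 10: P1: load  L2  ⟶  OS  (L2)  txn=∅  M[L2]=34
step 11: P0: load  L0  ⟶  SS  (L0)  txn=BusRd  M[L0]=60
step 12: P0: store L0 := 81  ⟶  MI  (L0)  txn=BusUpgr  M[L0]=60
step 13: P0: load  L2  ⟶  OS  (L2)  txn=∅  M[L2]=34
step 14: P0: store L1 := 28  ⟶  MI  (L1)  txn=BusRdX+Flush  M[L1]=40
step 15: P1: load  L3  ⟶  OS  (L3)  txn=BusRd  M[L3]=10
step 16: P0: store L2 := 89  ⟶  MI  (L2)  txn=BusUpgr  M[L2]=34
step 17: P0: load  L0  ⟶  MI  (L0)  txn=∅  M[L0]=60
step 18: P1: load  L1  ⟶  OS  (L1)  txn=BusRd  M[L1]=40
step 19: P0: load  L3  ⟶  OS  (L3)  txn=∅  M[L3]=10
step 20: P1: store L0 := 72  ⟶  IM  (L0)  txn=BusRdX+Flush  M[L0]=81
step 21: P0: store L2 := 92  ⟶  MI  (L2)  txn=∅  M[L2]=34

bus = BusRdX,Flush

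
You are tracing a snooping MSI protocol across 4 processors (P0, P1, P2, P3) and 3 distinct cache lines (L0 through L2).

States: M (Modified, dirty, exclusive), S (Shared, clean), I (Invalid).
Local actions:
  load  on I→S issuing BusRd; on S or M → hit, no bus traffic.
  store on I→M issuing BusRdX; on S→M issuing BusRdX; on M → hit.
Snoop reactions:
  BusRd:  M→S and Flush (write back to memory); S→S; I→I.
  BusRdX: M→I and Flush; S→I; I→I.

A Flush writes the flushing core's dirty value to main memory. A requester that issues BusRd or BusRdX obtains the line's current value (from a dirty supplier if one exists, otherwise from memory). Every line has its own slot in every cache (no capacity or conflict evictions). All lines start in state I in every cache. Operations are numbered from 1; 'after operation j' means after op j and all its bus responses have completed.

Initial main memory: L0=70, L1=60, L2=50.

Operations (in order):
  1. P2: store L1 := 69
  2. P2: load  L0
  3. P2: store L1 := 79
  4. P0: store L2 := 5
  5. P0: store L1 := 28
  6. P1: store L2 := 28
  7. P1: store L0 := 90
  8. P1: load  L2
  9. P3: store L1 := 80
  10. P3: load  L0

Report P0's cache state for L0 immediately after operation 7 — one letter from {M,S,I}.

state = I

1. P2: store L1 := 69  bus=[BusRdX]  L1: P0=I P1=I P2=M P3=I  mem[L1]=60
2. P2: load  L0  bus=[BusRd]  L0: P0=I P1=I P2=S P3=I  mem[L0]=70
3. P2: store L1 := 79  bus=[-]  L1: P0=I P1=I P2=M P3=I  mem[L1]=60
4. P0: store L2 := 5  bus=[BusRdX]  L2: P0=M P1=I P2=I P3=I  mem[L2]=50
5. P0: store L1 := 28  bus=[BusRdX,Flush]  L1: P0=M P1=I P2=I P3=I  mem[L1]=79
6. P1: store L2 := 28  bus=[BusRdX,Flush]  L2: P0=I P1=M P2=I P3=I  mem[L2]=5
7. P1: store L0 := 90  bus=[BusRdX]  L0: P0=I P1=M P2=I P3=I  mem[L0]=70
8. P1: load  L2  bus=[-]  L2: P0=I P1=M P2=I P3=I  mem[L2]=5
9. P3: store L1 := 80  bus=[BusRdX,Flush]  L1: P0=I P1=I P2=I P3=M  mem[L1]=28
10. P3: load  L0  bus=[BusRd,Flush]  L0: P0=I P1=S P2=I P3=S  mem[L0]=90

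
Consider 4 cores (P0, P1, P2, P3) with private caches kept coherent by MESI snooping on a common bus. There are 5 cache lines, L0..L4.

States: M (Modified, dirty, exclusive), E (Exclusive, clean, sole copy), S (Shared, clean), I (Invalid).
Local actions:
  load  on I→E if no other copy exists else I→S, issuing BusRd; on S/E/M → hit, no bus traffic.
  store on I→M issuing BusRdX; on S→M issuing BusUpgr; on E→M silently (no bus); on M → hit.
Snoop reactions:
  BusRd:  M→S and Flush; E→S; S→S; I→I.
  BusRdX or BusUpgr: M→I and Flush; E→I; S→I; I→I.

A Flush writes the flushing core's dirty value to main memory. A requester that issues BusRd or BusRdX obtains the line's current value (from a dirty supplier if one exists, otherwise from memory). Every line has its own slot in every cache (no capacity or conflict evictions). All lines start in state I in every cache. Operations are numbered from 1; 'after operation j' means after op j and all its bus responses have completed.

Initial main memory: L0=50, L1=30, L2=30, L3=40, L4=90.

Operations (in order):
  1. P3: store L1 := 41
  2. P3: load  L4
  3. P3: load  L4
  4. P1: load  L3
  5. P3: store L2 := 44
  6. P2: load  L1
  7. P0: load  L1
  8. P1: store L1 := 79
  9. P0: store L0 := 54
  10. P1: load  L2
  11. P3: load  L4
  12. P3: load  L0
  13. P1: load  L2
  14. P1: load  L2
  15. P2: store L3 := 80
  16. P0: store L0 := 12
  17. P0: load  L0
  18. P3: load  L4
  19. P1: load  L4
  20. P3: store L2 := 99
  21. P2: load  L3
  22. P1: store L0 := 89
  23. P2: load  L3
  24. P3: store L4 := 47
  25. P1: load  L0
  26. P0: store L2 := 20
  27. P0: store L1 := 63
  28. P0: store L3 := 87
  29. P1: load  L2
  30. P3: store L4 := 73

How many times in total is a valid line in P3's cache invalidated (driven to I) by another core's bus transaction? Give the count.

1. P3: store L1 := 41  bus=[BusRdX]  L1: P0=I P1=I P2=I P3=M  mem[L1]=30
2. P3: load  L4  bus=[BusRd]  L4: P0=I P1=I P2=I P3=E  mem[L4]=90
3. P3: load  L4  bus=[-]  L4: P0=I P1=I P2=I P3=E  mem[L4]=90
4. P1: load  L3  bus=[BusRd]  L3: P0=I P1=E P2=I P3=I  mem[L3]=40
5. P3: store L2 := 44  bus=[BusRdX]  L2: P0=I P1=I P2=I P3=M  mem[L2]=30
6. P2: load  L1  bus=[BusRd,Flush]  L1: P0=I P1=I P2=S P3=S  mem[L1]=41
7. P0: load  L1  bus=[BusRd]  L1: P0=S P1=I P2=S P3=S  mem[L1]=41
8. P1: store L1 := 79  bus=[BusRdX]  L1: P0=I P1=M P2=I P3=I  mem[L1]=41
9. P0: store L0 := 54  bus=[BusRdX]  L0: P0=M P1=I P2=I P3=I  mem[L0]=50
10. P1: load  L2  bus=[BusRd,Flush]  L2: P0=I P1=S P2=I P3=S  mem[L2]=44
11. P3: load  L4  bus=[-]  L4: P0=I P1=I P2=I P3=E  mem[L4]=90
12. P3: load  L0  bus=[BusRd,Flush]  L0: P0=S P1=I P2=I P3=S  mem[L0]=54
13. P1: load  L2  bus=[-]  L2: P0=I P1=S P2=I P3=S  mem[L2]=44
14. P1: load  L2  bus=[-]  L2: P0=I P1=S P2=I P3=S  mem[L2]=44
15. P2: store L3 := 80  bus=[BusRdX]  L3: P0=I P1=I P2=M P3=I  mem[L3]=40
16. P0: store L0 := 12  bus=[BusUpgr]  L0: P0=M P1=I P2=I P3=I  mem[L0]=54
17. P0: load  L0  bus=[-]  L0: P0=M P1=I P2=I P3=I  mem[L0]=54
18. P3: load  L4  bus=[-]  L4: P0=I P1=I P2=I P3=E  mem[L4]=90
19. P1: load  L4  bus=[BusRd]  L4: P0=I P1=S P2=I P3=S  mem[L4]=90
20. P3: store L2 := 99  bus=[BusUpgr]  L2: P0=I P1=I P2=I P3=M  mem[L2]=44
21. P2: load  L3  bus=[-]  L3: P0=I P1=I P2=M P3=I  mem[L3]=40
22. P1: store L0 := 89  bus=[BusRdX,Flush]  L0: P0=I P1=M P2=I P3=I  mem[L0]=12
23. P2: load  L3  bus=[-]  L3: P0=I P1=I P2=M P3=I  mem[L3]=40
24. P3: store L4 := 47  bus=[BusUpgr]  L4: P0=I P1=I P2=I P3=M  mem[L4]=90
25. P1: load  L0  bus=[-]  L0: P0=I P1=M P2=I P3=I  mem[L0]=12
26. P0: store L2 := 20  bus=[BusRdX,Flush]  L2: P0=M P1=I P2=I P3=I  mem[L2]=99
27. P0: store L1 := 63  bus=[BusRdX,Flush]  L1: P0=M P1=I P2=I P3=I  mem[L1]=79
28. P0: store L3 := 87  bus=[BusRdX,Flush]  L3: P0=M P1=I P2=I P3=I  mem[L3]=80
29. P1: load  L2  bus=[BusRd,Flush]  L2: P0=S P1=S P2=I P3=I  mem[L2]=20
30. P3: store L4 := 73  bus=[-]  L4: P0=I P1=I P2=I P3=M  mem[L4]=90

invalidations = 3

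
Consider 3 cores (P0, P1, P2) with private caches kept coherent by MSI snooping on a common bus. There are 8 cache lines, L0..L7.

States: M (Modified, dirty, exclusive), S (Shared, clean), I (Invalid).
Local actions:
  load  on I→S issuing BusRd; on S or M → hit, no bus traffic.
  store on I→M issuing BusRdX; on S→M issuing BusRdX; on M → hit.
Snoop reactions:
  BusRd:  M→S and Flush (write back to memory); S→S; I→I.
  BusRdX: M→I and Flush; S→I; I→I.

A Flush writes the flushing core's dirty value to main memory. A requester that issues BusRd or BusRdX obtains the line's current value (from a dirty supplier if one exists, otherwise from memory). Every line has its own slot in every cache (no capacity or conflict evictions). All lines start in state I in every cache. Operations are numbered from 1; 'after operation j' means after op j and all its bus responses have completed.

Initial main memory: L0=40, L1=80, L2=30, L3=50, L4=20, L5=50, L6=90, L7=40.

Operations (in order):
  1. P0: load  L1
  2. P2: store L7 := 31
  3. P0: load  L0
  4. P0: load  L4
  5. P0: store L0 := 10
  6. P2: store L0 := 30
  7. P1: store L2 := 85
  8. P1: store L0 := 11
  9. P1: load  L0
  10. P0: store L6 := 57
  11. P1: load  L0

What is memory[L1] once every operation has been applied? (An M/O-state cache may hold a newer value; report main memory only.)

step 1: P0: load  L1  ⟶  SII  (L1)  txn=BusRd  M[L1]=80
step 2: P2: store L7 := 31  ⟶  IIM  (L7)  txn=BusRdX  M[L7]=40
step 3: P0: load  L0  ⟶  SII  (L0)  txn=BusRd  M[L0]=40
step 4: P0: load  L4  ⟶  SII  (L4)  txn=BusRd  M[L4]=20
step 5: P0: store L0 := 10  ⟶  MII  (L0)  txn=BusRdX  M[L0]=40
step 6: P2: store L0 := 30  ⟶  IIM  (L0)  txn=BusRdX+Flush  M[L0]=10
step 7: P1: store L2 := 85  ⟶  IMI  (L2)  txn=BusRdX  M[L2]=30
step 8: P1: store L0 := 11  ⟶  IMI  (L0)  txn=BusRdX+Flush  M[L0]=30
step 9: P1: load  L0  ⟶  IMI  (L0)  txn=∅  M[L0]=30
step 10: P0: store L6 := 57  ⟶  MII  (L6)  txn=BusRdX  M[L6]=90
step 11: P1: load  L0  ⟶  IMI  (L0)  txn=∅  M[L0]=30

memory[L1] = 80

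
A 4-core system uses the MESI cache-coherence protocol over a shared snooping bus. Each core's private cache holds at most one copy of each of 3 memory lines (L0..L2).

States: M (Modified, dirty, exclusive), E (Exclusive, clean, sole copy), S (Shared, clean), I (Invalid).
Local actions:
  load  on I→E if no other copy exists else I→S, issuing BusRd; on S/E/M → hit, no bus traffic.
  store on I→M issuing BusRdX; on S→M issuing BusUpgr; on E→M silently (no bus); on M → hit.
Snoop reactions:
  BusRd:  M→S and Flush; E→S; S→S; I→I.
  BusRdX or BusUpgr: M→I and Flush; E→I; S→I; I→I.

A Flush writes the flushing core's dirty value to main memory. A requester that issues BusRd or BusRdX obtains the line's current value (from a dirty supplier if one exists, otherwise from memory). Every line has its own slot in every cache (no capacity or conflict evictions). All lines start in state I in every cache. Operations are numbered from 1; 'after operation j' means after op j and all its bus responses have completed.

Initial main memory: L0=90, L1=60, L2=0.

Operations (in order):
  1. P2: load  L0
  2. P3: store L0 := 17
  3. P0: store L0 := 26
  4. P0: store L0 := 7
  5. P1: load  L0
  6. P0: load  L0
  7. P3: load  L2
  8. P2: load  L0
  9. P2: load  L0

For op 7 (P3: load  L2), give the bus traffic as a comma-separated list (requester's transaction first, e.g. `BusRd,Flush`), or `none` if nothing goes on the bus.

1. P2: load  L0  bus=[BusRd]  L0: P0=I P1=I P2=E P3=I  mem[L0]=90
2. P3: store L0 := 17  bus=[BusRdX]  L0: P0=I P1=I P2=I P3=M  mem[L0]=90
3. P0: store L0 := 26  bus=[BusRdX,Flush]  L0: P0=M P1=I P2=I P3=I  mem[L0]=17
4. P0: store L0 := 7  bus=[-]  L0: P0=M P1=I P2=I P3=I  mem[L0]=17
5. P1: load  L0  bus=[BusRd,Flush]  L0: P0=S P1=S P2=I P3=I  mem[L0]=7
6. P0: load  L0  bus=[-]  L0: P0=S P1=S P2=I P3=I  mem[L0]=7
7. P3: load  L2  bus=[BusRd]  L2: P0=I P1=I P2=I P3=E  mem[L2]=0
8. P2: load  L0  bus=[BusRd]  L0: P0=S P1=S P2=S P3=I  mem[L0]=7
9. P2: load  L0  bus=[-]  L0: P0=S P1=S P2=S P3=I  mem[L0]=7

bus = BusRd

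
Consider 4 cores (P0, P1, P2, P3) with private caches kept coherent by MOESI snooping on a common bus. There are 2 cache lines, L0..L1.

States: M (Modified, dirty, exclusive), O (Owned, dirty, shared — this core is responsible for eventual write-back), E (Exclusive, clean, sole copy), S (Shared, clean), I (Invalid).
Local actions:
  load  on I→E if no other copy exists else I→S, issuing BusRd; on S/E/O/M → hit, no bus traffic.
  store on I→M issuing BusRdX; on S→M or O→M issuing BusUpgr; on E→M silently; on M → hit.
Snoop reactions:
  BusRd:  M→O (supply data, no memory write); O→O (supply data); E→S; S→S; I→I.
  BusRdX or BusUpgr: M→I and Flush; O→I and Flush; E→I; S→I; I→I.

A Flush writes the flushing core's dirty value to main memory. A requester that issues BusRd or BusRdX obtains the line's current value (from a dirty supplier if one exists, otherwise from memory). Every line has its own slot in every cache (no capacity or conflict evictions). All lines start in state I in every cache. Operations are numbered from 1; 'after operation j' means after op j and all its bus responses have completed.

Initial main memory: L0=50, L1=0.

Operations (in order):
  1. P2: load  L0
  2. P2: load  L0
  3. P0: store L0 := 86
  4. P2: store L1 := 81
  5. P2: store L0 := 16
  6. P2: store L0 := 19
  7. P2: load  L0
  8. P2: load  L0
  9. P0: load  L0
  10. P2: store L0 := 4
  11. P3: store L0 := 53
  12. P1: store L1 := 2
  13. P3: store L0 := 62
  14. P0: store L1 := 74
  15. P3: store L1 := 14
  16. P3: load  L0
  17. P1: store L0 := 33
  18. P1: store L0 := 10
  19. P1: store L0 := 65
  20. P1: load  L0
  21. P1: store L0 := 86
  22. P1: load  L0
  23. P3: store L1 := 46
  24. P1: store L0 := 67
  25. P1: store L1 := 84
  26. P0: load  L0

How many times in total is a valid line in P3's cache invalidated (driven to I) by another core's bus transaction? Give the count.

  op1 P2: load  L0 → I/I/E/I on L0; bus BusRd; mem=50
  op2 P2: load  L0 → I/I/E/I on L0; bus (none); mem=50
  op3 P0: store L0 := 86 → M/I/I/I on L0; bus BusRdX; mem=50
  op4 P2: store L1 := 81 → I/I/M/I on L1; bus BusRdX; mem=0
  op5 P2: store L0 := 16 → I/I/M/I on L0; bus BusRdX Flush; mem=86
  op6 P2: store L0 := 19 → I/I/M/I on L0; bus (none); mem=86
  op7 P2: load  L0 → I/I/M/I on L0; bus (none); mem=86
  op8 P2: load  L0 → I/I/M/I on L0; bus (none); mem=86
  op9 P0: load  L0 → S/I/O/I on L0; bus BusRd; mem=86
  op10 P2: store L0 := 4 → I/I/M/I on L0; bus BusUpgr; mem=86
  op11 P3: store L0 := 53 → I/I/I/M on L0; bus BusRdX Flush; mem=4
  op12 P1: store L1 := 2 → I/M/I/I on L1; bus BusRdX Flush; mem=81
  op13 P3: store L0 := 62 → I/I/I/M on L0; bus (none); mem=4
  op14 P0: store L1 := 74 → M/I/I/I on L1; bus BusRdX Flush; mem=2
  op15 P3: store L1 := 14 → I/I/I/M on L1; bus BusRdX Flush; mem=74
  op16 P3: load  L0 → I/I/I/M on L0; bus (none); mem=4
  op17 P1: store L0 := 33 → I/M/I/I on L0; bus BusRdX Flush; mem=62
  op18 P1: store L0 := 10 → I/M/I/I on L0; bus (none); mem=62
  op19 P1: store L0 := 65 → I/M/I/I on L0; bus (none); mem=62
  op20 P1: load  L0 → I/M/I/I on L0; bus (none); mem=62
  op21 P1: store L0 := 86 → I/M/I/I on L0; bus (none); mem=62
  op22 P1: load  L0 → I/M/I/I on L0; bus (none); mem=62
  op23 P3: store L1 := 46 → I/I/I/M on L1; bus (none); mem=74
  op24 P1: store L0 := 67 → I/M/I/I on L0; bus (none); mem=62
  op25 P1: store L1 := 84 → I/M/I/I on L1; bus BusRdX Flush; mem=46
  op26 P0: load  L0 → S/O/I/I on L0; bus BusRd; mem=62

invalidations = 2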